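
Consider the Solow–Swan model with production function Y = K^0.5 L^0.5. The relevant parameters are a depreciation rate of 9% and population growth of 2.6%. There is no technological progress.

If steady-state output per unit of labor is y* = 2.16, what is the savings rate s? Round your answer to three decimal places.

At the steady state, Δk = 0, so s·k^α = (n + δ)·k.
Since y* = [s/(n + δ)]^(α/(1−α)), we have s/(n + δ) = (y*)^((1−α)/α) = 2.16^1 = 2.1600.
Therefore s = 2.1600 × (n + δ) = 2.1600 × 0.116 = 0.2506.

s ≈ 0.251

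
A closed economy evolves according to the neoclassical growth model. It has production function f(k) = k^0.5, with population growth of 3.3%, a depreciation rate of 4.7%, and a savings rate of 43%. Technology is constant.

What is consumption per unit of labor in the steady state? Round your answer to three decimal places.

c* = 3.064

In steady state, investment equals break-even investment: s·k^α = (n + δ)·k.
Dividing both sides by k: k^(1−α) = s / (n + δ).
k^0.5 = 0.43 / (0.033 + 0.047) = 0.43 / 0.080 = 5.3750
k* = 5.3750^(1/0.5) ≈ 28.8906
y* = (k*)^α = 28.8906^0.5 ≈ 5.3750
c* = (1 − s)·y* = (1 − 0.43) × 5.3750 ≈ 3.0638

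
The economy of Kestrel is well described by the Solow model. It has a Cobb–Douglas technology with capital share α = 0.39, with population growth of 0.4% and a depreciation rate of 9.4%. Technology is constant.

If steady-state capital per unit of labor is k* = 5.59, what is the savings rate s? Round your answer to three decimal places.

s ≈ 0.280

At the steady state, Δk = 0, so s·k^α = (n + δ)·k.
So s / (n + δ) = (k*)^(1−α) = 5.59^0.61 = 2.8571.
Therefore s = 2.8571 × (n + δ) = 2.8571 × 0.098 = 0.2800.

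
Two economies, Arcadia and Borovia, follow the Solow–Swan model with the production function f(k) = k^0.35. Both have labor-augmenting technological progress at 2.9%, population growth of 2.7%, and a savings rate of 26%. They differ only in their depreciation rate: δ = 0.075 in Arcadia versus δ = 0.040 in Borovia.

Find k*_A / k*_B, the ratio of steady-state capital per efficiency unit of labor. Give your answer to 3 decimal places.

ratio ≈ 0.620

Steady-state k* = [s/(n + g + δ)]^(1/(1−α)), so the ratio is [ (s_A/(n + g + δ)_A) / (s_B/(n + g + δ)_B) ]^1.5385.
s_A/(n + g + δ)_A = 0.26/0.131 = 1.9847; s_B/(n + g + δ)_B = 0.26/0.096 = 2.7083.
Ratio = (1.9847/2.7083)^1.5385 = 0.7328^1.5385 ≈ 0.6198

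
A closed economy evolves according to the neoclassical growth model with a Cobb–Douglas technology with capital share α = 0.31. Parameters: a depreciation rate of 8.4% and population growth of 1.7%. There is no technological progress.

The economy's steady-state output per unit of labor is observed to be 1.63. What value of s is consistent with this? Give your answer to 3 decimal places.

s ≈ 0.300

Steady state requires s·f(k) = (n + δ)·k, i.e. s·k^α = (n + δ)·k.
Since y* = [s/(n + δ)]^(α/(1−α)), we have s/(n + δ) = (y*)^((1−α)/α) = 1.63^2.2258 = 2.9668.
Therefore s = 2.9668 × (n + δ) = 2.9668 × 0.101 = 0.2996.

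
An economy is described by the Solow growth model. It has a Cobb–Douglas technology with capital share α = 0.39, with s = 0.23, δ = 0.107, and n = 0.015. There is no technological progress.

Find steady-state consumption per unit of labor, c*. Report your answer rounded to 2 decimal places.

c* ≈ 1.15

Steady state requires s·f(k) = (n + δ)·k, i.e. s·k^α = (n + δ)·k.
Rearranging, k^(1−α) = s / (n + δ).
k^0.61 = 0.23 / (0.015 + 0.107) = 0.23 / 0.122 = 1.8852
k* = 1.8852^(1/0.61) ≈ 2.8275
y* = (k*)^α = 2.8275^0.39 ≈ 1.4998
c* = (1 − s)·y* = (1 − 0.23) × 1.4998 ≈ 1.1548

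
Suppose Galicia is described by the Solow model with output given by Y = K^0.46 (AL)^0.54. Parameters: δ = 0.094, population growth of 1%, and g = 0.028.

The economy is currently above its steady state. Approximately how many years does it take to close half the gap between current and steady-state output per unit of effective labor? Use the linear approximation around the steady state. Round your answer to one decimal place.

Near the steady state the convergence rate is λ = (1 − α)(n + g + δ).
λ = (1 − 0.46) × 0.132 = 0.54 × 0.132 = 0.07128
Half-life = ln 2 / λ = 0.6931 / 0.07128 ≈ 9.72 years

t_½ ≈ 9.7 years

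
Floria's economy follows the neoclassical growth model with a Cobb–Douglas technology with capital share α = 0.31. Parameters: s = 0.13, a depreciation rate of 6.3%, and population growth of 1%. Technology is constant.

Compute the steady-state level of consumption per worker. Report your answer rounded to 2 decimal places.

At the steady state, Δk = 0, so s·k^α = (n + δ)·k.
Rearranging, k^(1−α) = s / (n + δ).
k^0.69 = 0.13 / (0.010 + 0.063) = 0.13 / 0.073 = 1.7808
k* = 1.7808^(1/0.69) ≈ 2.3079
y* = (k*)^α = 2.3079^0.31 ≈ 1.2960
c* = (1 − s)·y* = (1 − 0.13) × 1.2960 ≈ 1.1275

c* = 1.13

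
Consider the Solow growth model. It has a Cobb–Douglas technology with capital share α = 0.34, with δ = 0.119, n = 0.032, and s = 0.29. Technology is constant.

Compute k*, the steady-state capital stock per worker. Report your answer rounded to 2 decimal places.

In steady state, investment equals break-even investment: s·k^α = (n + δ)·k.
Rearranging, k^(1−α) = s / (n + δ).
k^0.66 = 0.29 / (0.032 + 0.119) = 0.29 / 0.151 = 1.9205
k* = 1.9205^(1/0.66) ≈ 2.6879

k* = 2.69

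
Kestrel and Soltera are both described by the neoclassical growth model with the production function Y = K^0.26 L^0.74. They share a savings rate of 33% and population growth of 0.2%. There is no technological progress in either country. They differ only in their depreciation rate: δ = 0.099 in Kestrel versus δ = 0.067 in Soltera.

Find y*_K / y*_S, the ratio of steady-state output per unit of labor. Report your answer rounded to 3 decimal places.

Steady-state y* = [s/(n + δ)]^(α/(1−α)), so the ratio is [ (s_K/(n + δ)_K) / (s_S/(n + δ)_S) ]^0.3514.
s_K/(n + δ)_K = 0.33/0.101 = 3.2673; s_S/(n + δ)_S = 0.33/0.069 = 4.7826.
Ratio = (3.2673/4.7826)^0.3514 = 0.6832^0.3514 ≈ 0.8747

y*_K / y*_S ≈ 0.875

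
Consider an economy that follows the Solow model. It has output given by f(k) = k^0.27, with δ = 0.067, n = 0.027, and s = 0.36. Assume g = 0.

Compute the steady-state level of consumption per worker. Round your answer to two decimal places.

Steady state requires s·f(k) = (n + δ)·k, i.e. s·k^α = (n + δ)·k.
Rearranging, k^(1−α) = s / (n + δ).
k^0.73 = 0.36 / (0.027 + 0.067) = 0.36 / 0.094 = 3.8298
k* = 3.8298^(1/0.73) ≈ 6.2932
y* = (k*)^α = 6.2932^0.27 ≈ 1.6432
c* = (1 − s)·y* = (1 − 0.36) × 1.6432 ≈ 1.0516

c* = 1.05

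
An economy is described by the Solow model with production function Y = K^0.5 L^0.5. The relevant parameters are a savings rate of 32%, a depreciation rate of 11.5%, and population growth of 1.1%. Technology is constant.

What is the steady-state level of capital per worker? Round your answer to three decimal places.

k* = 6.450

At the steady state, Δk = 0, so s·k^α = (n + δ)·k.
Dividing both sides by k: k^(1−α) = s / (n + δ).
k^0.5 = 0.32 / (0.011 + 0.115) = 0.32 / 0.126 = 2.5397
k* = 2.5397^(1/0.5) ≈ 6.4501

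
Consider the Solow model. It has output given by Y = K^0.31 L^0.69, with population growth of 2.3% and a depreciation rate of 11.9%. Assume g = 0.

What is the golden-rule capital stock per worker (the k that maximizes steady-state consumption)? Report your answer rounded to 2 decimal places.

The golden rule sets f'(k) = n + δ, i.e. α·k^(α−1) = n + δ.
So k^(1−α) = α / (n + δ) = 0.31 / 0.142 = 2.1831.
k_gold = 2.1831^(1/0.69) ≈ 3.1004

k_gold ≈ 3.10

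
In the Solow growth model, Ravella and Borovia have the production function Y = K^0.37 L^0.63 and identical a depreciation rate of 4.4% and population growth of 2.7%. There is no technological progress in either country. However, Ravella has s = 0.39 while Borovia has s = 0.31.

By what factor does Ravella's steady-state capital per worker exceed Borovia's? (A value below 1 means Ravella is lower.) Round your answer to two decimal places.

k*_R / k*_B ≈ 1.44

Steady-state k* = [s/(n + δ)]^(1/(1−α)), so the ratio is [ (s_R/(n + δ)_R) / (s_B/(n + δ)_B) ]^1.5873.
s_R/(n + δ)_R = 0.39/0.071 = 5.4930; s_B/(n + δ)_B = 0.31/0.071 = 4.3662.
Ratio = (5.4930/4.3662)^1.5873 = 1.2581^1.5873 ≈ 1.4397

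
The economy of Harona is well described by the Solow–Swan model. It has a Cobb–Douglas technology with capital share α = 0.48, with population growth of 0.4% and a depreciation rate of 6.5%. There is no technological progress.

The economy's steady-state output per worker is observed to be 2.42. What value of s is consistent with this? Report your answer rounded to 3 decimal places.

s ≈ 0.180

At the steady state, Δk = 0, so s·k^α = (n + δ)·k.
Since y* = [s/(n + δ)]^(α/(1−α)), we have s/(n + δ) = (y*)^((1−α)/α) = 2.42^1.0833 = 2.6049.
Therefore s = 2.6049 × (n + δ) = 2.6049 × 0.069 = 0.1797.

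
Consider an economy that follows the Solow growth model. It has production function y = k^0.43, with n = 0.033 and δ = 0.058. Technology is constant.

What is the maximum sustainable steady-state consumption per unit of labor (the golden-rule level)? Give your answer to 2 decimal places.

c_gold ≈ 1.84

At the golden rule, f'(k) = n + δ, so α·k^(α−1) = n + δ and k_gold = (α/(n + δ))^(1/(1−α)).
k_gold = (0.43/0.091)^(1/0.57) = 4.7253^1.7544 ≈ 15.2482
c_gold = f(k_gold) − (n + δ)·k_gold = 3.2269 − 0.091×15.2482 ≈ 1.8393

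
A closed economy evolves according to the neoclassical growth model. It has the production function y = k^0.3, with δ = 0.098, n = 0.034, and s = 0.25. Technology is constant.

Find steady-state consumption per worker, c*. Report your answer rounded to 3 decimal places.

c* = 0.986

In steady state, investment equals break-even investment: s·k^α = (n + δ)·k.
Rearranging, k^(1−α) = s / (n + δ).
k^0.7 = 0.25 / (0.034 + 0.098) = 0.25 / 0.132 = 1.8939
k* = 1.8939^(1/0.7) ≈ 2.4901
y* = (k*)^α = 2.4901^0.3 ≈ 1.3148
c* = (1 − s)·y* = (1 − 0.25) × 1.3148 ≈ 0.9861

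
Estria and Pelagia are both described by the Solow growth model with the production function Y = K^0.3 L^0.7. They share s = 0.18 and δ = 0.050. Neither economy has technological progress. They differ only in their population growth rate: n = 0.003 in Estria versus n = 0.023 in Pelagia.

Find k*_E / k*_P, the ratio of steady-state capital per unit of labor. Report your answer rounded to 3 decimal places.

Steady-state k* = [s/(n + δ)]^(1/(1−α)), so the ratio is [ (s_E/(n + δ)_E) / (s_P/(n + δ)_P) ]^1.4286.
s_E/(n + δ)_E = 0.18/0.053 = 3.3962; s_P/(n + δ)_P = 0.18/0.073 = 2.4658.
Ratio = (3.3962/2.4658)^1.4286 = 1.3773^1.4286 ≈ 1.5799

ratio ≈ 1.580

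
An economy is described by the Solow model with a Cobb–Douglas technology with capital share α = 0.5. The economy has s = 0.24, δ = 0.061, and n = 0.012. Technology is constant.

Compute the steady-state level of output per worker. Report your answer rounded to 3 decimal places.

In steady state, investment equals break-even investment: s·k^α = (n + δ)·k.
Rearranging, k^(1−α) = s / (n + δ).
k^0.5 = 0.24 / (0.012 + 0.061) = 0.24 / 0.073 = 3.2877
k* = 3.2877^(1/0.5) ≈ 10.8090
y* = (k*)^α = 10.8090^0.5 ≈ 3.2877

y* = 3.288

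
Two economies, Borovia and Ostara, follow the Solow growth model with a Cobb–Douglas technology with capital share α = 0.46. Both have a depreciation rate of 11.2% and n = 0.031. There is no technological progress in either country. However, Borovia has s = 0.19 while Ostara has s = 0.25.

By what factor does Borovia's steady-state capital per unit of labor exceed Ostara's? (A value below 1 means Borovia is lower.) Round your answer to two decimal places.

ratio ≈ 0.60

Steady-state k* = [s/(n + δ)]^(1/(1−α)), so the ratio is [ (s_B/(n + δ)_B) / (s_O/(n + δ)_O) ]^1.8519.
s_B/(n + δ)_B = 0.19/0.143 = 1.3287; s_O/(n + δ)_O = 0.25/0.143 = 1.7483.
Ratio = (1.3287/1.7483)^1.8519 = 0.7600^1.8519 ≈ 0.6016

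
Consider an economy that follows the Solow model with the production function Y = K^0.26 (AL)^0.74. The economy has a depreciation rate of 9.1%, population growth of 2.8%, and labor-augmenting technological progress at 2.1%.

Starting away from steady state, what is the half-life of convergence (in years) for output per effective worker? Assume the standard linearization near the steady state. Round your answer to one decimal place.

about 6.7 years

Near the steady state the convergence rate is λ = (1 − α)(n + g + δ).
λ = (1 − 0.26) × 0.140 = 0.74 × 0.140 = 0.1036
Half-life = ln 2 / λ = 0.6931 / 0.1036 ≈ 6.69 years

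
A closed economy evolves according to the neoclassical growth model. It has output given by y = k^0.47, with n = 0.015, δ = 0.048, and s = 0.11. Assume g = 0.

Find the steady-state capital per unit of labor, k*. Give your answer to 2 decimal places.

k* ≈ 2.86

Steady state requires s·f(k) = (n + δ)·k, i.e. s·k^α = (n + δ)·k.
Rearranging, k^(1−α) = s / (n + δ).
k^0.53 = 0.11 / (0.015 + 0.048) = 0.11 / 0.063 = 1.7460
k* = 1.7460^(1/0.53) ≈ 2.8621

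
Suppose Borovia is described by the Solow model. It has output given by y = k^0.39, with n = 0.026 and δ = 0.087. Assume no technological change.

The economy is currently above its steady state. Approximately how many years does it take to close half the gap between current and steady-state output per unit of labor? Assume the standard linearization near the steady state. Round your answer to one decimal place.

Near the steady state the convergence rate is λ = (1 − α)(n + δ).
λ = (1 − 0.39) × 0.113 = 0.61 × 0.113 = 0.06893
Half-life = ln 2 / λ = 0.6931 / 0.06893 ≈ 10.06 years

about 10.1 years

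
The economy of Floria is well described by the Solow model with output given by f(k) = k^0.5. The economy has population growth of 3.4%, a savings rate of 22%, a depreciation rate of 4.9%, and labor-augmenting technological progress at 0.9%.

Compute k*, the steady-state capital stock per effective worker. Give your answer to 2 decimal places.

Steady state requires s·f(k) = (n + g + δ)·k, i.e. s·k^α = (n + g + δ)·k.
Dividing both sides by k: k^(1−α) = s / (n + g + δ).
k^0.5 = 0.22 / (0.034 + 0.009 + 0.049) = 0.22 / 0.092 = 2.3913
k* = 2.3913^(1/0.5) ≈ 5.7183

k* = 5.72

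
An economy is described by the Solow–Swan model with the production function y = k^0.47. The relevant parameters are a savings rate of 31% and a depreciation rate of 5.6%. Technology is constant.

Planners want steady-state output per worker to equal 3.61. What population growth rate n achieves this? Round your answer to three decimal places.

n ≈ 0.017

Steady state requires s·f(k) = (n + δ)·k, i.e. s·k^α = (n + δ)·k.
Since y* = [s/(n + δ)]^(α/(1−α)), we have s/(n + δ) = (y*)^((1−α)/α) = 3.61^1.1277 = 4.2531.
Therefore n + δ = s / 4.2531 = 0.31 / 4.2531 = 0.0729, so n = 0.0729 − 0.056 = 0.0169.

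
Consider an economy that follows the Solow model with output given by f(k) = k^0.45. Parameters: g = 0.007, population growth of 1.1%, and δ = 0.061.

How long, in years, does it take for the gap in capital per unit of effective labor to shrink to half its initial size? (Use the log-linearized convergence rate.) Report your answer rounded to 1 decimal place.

Near the steady state the convergence rate is λ = (1 − α)(n + g + δ).
λ = (1 − 0.45) × 0.079 = 0.55 × 0.079 = 0.04345
Half-life = ln 2 / λ = 0.6931 / 0.04345 ≈ 15.95 years

t_½ ≈ 16.0 years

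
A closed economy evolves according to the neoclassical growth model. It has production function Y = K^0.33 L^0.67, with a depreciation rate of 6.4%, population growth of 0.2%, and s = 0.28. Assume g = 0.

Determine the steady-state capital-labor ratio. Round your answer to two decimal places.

k* ≈ 8.64

Steady state requires s·f(k) = (n + δ)·k, i.e. s·k^α = (n + δ)·k.
Rearranging, k^(1−α) = s / (n + δ).
k^0.67 = 0.28 / (0.002 + 0.064) = 0.28 / 0.066 = 4.2424
k* = 4.2424^(1/0.67) ≈ 8.6444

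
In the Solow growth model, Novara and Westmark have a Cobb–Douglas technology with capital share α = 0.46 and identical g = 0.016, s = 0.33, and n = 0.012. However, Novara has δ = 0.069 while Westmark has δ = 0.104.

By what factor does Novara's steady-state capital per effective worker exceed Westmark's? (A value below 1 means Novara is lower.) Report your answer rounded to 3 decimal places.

Steady-state k* = [s/(n + g + δ)]^(1/(1−α)), so the ratio is [ (s_N/(n + g + δ)_N) / (s_W/(n + g + δ)_W) ]^1.8519.
s_N/(n + g + δ)_N = 0.33/0.097 = 3.4021; s_W/(n + g + δ)_W = 0.33/0.132 = 2.5000.
Ratio = (3.4021/2.5000)^1.8519 = 1.3608^1.8519 ≈ 1.7692

ratio ≈ 1.769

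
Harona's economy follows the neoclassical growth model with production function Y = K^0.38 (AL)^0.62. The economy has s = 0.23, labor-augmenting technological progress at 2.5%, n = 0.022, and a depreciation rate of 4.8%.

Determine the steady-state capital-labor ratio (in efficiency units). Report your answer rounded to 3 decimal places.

k* ≈ 4.163

At the steady state, Δk = 0, so s·k^α = (n + g + δ)·k.
Dividing both sides by k: k^(1−α) = s / (n + g + δ).
k^0.62 = 0.23 / (0.022 + 0.025 + 0.048) = 0.23 / 0.095 = 2.4211
k* = 2.4211^(1/0.62) ≈ 4.1627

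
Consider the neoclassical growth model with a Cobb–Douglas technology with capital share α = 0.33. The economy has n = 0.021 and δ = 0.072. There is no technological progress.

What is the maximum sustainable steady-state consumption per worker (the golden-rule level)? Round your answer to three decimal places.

At the golden rule, f'(k) = n + δ, so α·k^(α−1) = n + δ and k_gold = (α/(n + δ))^(1/(1−α)).
k_gold = (0.33/0.093)^(1/0.67) = 3.5484^1.4925 ≈ 6.6210
c_gold = f(k_gold) − (n + δ)·k_gold = 1.8660 − 0.093×6.6210 ≈ 1.2502

c_gold ≈ 1.250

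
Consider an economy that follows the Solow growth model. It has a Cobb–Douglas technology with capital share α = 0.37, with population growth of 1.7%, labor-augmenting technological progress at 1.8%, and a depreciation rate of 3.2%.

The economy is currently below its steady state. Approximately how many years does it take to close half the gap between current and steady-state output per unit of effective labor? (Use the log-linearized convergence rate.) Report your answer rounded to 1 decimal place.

Near the steady state the convergence rate is λ = (1 − α)(n + g + δ).
λ = (1 − 0.37) × 0.067 = 0.63 × 0.067 = 0.04221
Half-life = ln 2 / λ = 0.6931 / 0.04221 ≈ 16.42 years

about 16.4 years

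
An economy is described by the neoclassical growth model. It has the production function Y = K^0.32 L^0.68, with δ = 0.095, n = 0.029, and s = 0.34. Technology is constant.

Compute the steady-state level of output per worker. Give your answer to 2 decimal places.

Steady state requires s·f(k) = (n + δ)·k, i.e. s·k^α = (n + δ)·k.
Dividing both sides by k: k^(1−α) = s / (n + δ).
k^0.68 = 0.34 / (0.029 + 0.095) = 0.34 / 0.124 = 2.7419
k* = 2.7419^(1/0.68) ≈ 4.4075
y* = (k*)^α = 4.4075^0.32 ≈ 1.6075

y* = 1.61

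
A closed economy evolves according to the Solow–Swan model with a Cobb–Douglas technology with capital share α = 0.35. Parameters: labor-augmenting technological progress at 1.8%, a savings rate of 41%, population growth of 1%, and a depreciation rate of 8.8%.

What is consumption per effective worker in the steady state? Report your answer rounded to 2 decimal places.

c* = 1.16

In steady state, investment equals break-even investment: s·k^α = (n + g + δ)·k.
Rearranging, k^(1−α) = s / (n + g + δ).
k^0.65 = 0.41 / (0.010 + 0.018 + 0.088) = 0.41 / 0.116 = 3.5345
k* = 3.5345^(1/0.65) ≈ 6.9756
y* = (k*)^α = 6.9756^0.35 ≈ 1.9736
c* = (1 − s)·y* = (1 − 0.41) × 1.9736 ≈ 1.1644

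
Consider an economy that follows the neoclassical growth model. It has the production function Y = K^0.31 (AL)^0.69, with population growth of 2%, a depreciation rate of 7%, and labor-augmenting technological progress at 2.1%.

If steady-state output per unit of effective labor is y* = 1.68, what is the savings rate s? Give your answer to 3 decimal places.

s ≈ 0.352

At the steady state, Δk = 0, so s·k^α = (n + g + δ)·k.
Since y* = [s/(n + g + δ)]^(α/(1−α)), we have s/(n + g + δ) = (y*)^((1−α)/α) = 1.68^2.2258 = 3.1732.
Therefore s = 3.1732 × (n + g + δ) = 3.1732 × 0.111 = 0.3522.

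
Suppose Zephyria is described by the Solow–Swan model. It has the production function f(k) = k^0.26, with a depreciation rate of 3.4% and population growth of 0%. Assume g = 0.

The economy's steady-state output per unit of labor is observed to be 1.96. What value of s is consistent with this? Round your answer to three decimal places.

s ≈ 0.231

Steady state requires s·f(k) = (n + δ)·k, i.e. s·k^α = (n + δ)·k.
Since y* = [s/(n + δ)]^(α/(1−α)), we have s/(n + δ) = (y*)^((1−α)/α) = 1.96^2.8462 = 6.7892.
Therefore s = 6.7892 × (n + δ) = 6.7892 × 0.034 = 0.2308.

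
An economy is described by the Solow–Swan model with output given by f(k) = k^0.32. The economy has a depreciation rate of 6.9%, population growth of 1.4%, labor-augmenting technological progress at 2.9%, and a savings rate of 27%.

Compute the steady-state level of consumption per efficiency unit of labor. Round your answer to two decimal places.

c* = 1.10

Steady state requires s·f(k) = (n + g + δ)·k, i.e. s·k^α = (n + g + δ)·k.
Rearranging, k^(1−α) = s / (n + g + δ).
k^0.68 = 0.27 / (0.014 + 0.029 + 0.069) = 0.27 / 0.112 = 2.4107
k* = 2.4107^(1/0.68) ≈ 3.6473
y* = (k*)^α = 3.6473^0.32 ≈ 1.5130
c* = (1 − s)·y* = (1 − 0.27) × 1.5130 ≈ 1.1045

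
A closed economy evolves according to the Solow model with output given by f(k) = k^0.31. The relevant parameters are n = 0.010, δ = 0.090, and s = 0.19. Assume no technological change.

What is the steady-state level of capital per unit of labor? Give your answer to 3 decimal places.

k* ≈ 2.535

In steady state, investment equals break-even investment: s·k^α = (n + δ)·k.
Dividing both sides by k: k^(1−α) = s / (n + δ).
k^0.69 = 0.19 / (0.010 + 0.090) = 0.19 / 0.100 = 1.9000
k* = 1.9000^(1/0.69) ≈ 2.5351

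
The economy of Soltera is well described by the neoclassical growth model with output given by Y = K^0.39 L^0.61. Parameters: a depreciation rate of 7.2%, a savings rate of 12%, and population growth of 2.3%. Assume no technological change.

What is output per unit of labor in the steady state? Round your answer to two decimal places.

At the steady state, Δk = 0, so s·k^α = (n + δ)·k.
Rearranging, k^(1−α) = s / (n + δ).
k^0.61 = 0.12 / (0.023 + 0.072) = 0.12 / 0.095 = 1.2632
k* = 1.2632^(1/0.61) ≈ 1.4667
y* = (k*)^α = 1.4667^0.39 ≈ 1.1611

y* = 1.16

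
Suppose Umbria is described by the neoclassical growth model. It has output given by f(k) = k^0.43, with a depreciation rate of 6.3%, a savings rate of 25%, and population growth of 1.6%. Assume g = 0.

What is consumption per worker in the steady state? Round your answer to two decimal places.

At the steady state, Δk = 0, so s·k^α = (n + δ)·k.
Rearranging, k^(1−α) = s / (n + δ).
k^0.57 = 0.25 / (0.016 + 0.063) = 0.25 / 0.079 = 3.1646
k* = 3.1646^(1/0.57) ≈ 7.5466
y* = (k*)^α = 7.5466^0.43 ≈ 2.3847
c* = (1 − s)·y* = (1 − 0.25) × 2.3847 ≈ 1.7885

c* ≈ 1.79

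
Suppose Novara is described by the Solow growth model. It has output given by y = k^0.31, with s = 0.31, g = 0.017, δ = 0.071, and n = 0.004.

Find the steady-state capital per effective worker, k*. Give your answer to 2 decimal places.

Steady state requires s·f(k) = (n + g + δ)·k, i.e. s·k^α = (n + g + δ)·k.
Dividing both sides by k: k^(1−α) = s / (n + g + δ).
k^0.69 = 0.31 / (0.004 + 0.017 + 0.071) = 0.31 / 0.092 = 3.3696
k* = 3.3696^(1/0.69) ≈ 5.8158

k* = 5.82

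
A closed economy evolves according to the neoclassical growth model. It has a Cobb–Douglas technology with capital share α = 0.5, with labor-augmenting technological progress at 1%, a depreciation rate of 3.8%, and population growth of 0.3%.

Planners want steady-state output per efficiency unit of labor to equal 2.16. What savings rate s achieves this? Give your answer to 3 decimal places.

s ≈ 0.110

In steady state, investment equals break-even investment: s·k^α = (n + g + δ)·k.
Since y* = [s/(n + g + δ)]^(α/(1−α)), we have s/(n + g + δ) = (y*)^((1−α)/α) = 2.16^1 = 2.1600.
Therefore s = 2.1600 × (n + g + δ) = 2.1600 × 0.051 = 0.1102.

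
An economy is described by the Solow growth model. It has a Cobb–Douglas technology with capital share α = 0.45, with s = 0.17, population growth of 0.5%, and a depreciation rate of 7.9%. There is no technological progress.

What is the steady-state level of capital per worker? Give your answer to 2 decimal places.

In steady state, investment equals break-even investment: s·k^α = (n + δ)·k.
Dividing both sides by k: k^(1−α) = s / (n + δ).
k^0.55 = 0.17 / (0.005 + 0.079) = 0.17 / 0.084 = 2.0238
k* = 2.0238^(1/0.55) ≈ 3.6030

k* ≈ 3.60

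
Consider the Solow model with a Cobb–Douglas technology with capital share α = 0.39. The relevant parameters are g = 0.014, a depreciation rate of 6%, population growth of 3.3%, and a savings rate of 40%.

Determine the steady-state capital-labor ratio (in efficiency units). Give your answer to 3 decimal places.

k* = 8.686

In steady state, investment equals break-even investment: s·k^α = (n + g + δ)·k.
Rearranging, k^(1−α) = s / (n + g + δ).
k^0.61 = 0.40 / (0.033 + 0.014 + 0.060) = 0.40 / 0.107 = 3.7383
k* = 3.7383^(1/0.61) ≈ 8.6858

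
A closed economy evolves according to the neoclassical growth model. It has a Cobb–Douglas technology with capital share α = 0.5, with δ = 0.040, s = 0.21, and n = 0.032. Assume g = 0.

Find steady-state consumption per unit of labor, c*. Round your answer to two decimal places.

c* = 2.30

Steady state requires s·f(k) = (n + δ)·k, i.e. s·k^α = (n + δ)·k.
Rearranging, k^(1−α) = s / (n + δ).
k^0.5 = 0.21 / (0.032 + 0.040) = 0.21 / 0.072 = 2.9167
k* = 2.9167^(1/0.5) ≈ 8.5071
y* = (k*)^α = 8.5071^0.5 ≈ 2.9167
c* = (1 − s)·y* = (1 − 0.21) × 2.9167 ≈ 2.3042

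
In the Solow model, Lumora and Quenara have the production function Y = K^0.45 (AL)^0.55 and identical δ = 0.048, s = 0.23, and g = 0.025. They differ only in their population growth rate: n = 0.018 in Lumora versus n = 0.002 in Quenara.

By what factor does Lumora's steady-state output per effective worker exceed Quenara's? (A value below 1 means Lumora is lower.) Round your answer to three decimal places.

Steady-state y* = [s/(n + g + δ)]^(α/(1−α)), so the ratio is [ (s_L/(n + g + δ)_L) / (s_Q/(n + g + δ)_Q) ]^0.8182.
s_L/(n + g + δ)_L = 0.23/0.091 = 2.5275; s_Q/(n + g + δ)_Q = 0.23/0.075 = 3.0667.
Ratio = (2.5275/3.0667)^0.8182 = 0.8242^0.8182 ≈ 0.8537

ratio ≈ 0.854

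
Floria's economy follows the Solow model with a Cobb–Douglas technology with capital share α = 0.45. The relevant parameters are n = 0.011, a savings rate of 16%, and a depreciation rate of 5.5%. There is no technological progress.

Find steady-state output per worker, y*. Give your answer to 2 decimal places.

At the steady state, Δk = 0, so s·k^α = (n + δ)·k.
Dividing both sides by k: k^(1−α) = s / (n + δ).
k^0.55 = 0.16 / (0.011 + 0.055) = 0.16 / 0.066 = 2.4242
k* = 2.4242^(1/0.55) ≈ 5.0028
y* = (k*)^α = 5.0028^0.45 ≈ 2.0637

y* ≈ 2.06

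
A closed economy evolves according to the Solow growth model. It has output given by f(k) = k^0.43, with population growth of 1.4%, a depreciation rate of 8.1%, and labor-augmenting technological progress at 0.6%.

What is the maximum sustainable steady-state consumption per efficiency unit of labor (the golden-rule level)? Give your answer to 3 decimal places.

c_gold ≈ 1.700

At the golden rule, f'(k) = n + g + δ, so α·k^(α−1) = n + g + δ and k_gold = (α/(n + g + δ))^(1/(1−α)).
k_gold = (0.43/0.101)^(1/0.57) = 4.2574^1.7544 ≈ 12.6990
c_gold = f(k_gold) − (n + g + δ)·k_gold = 2.9828 − 0.101×12.6990 ≈ 1.7002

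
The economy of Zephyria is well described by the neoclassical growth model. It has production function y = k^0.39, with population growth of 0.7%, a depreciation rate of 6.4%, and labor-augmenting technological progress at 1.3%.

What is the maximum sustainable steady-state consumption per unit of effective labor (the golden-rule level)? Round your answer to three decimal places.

At the golden rule, f'(k) = n + g + δ, so α·k^(α−1) = n + g + δ and k_gold = (α/(n + g + δ))^(1/(1−α)).
k_gold = (0.39/0.084)^(1/0.61) = 4.6429^1.6393 ≈ 12.3899
c_gold = f(k_gold) − (n + g + δ)·k_gold = 2.6687 − 0.084×12.3899 ≈ 1.6279

c_gold ≈ 1.628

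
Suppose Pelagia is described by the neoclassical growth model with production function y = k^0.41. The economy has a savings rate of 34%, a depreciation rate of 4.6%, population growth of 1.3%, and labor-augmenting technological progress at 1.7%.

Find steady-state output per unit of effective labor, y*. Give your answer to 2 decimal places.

In steady state, investment equals break-even investment: s·k^α = (n + g + δ)·k.
Dividing both sides by k: k^(1−α) = s / (n + g + δ).
k^0.59 = 0.34 / (0.013 + 0.017 + 0.046) = 0.34 / 0.076 = 4.4737
k* = 4.4737^(1/0.59) ≈ 12.6714
y* = (k*)^α = 12.6714^0.41 ≈ 2.8324

y* ≈ 2.83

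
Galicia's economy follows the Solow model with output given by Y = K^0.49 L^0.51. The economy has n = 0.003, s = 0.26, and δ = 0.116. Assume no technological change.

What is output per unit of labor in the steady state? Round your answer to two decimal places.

At the steady state, Δk = 0, so s·k^α = (n + δ)·k.
Rearranging, k^(1−α) = s / (n + δ).
k^0.51 = 0.26 / (0.003 + 0.116) = 0.26 / 0.119 = 2.1849
k* = 2.1849^(1/0.51) ≈ 4.6297
y* = (k*)^α = 4.6297^0.49 ≈ 2.1190

y* ≈ 2.12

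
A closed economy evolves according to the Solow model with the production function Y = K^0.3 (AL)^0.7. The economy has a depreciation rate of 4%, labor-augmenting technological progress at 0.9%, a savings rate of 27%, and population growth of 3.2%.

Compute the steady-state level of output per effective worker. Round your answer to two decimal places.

At the steady state, Δk = 0, so s·k^α = (n + g + δ)·k.
Rearranging, k^(1−α) = s / (n + g + δ).
k^0.7 = 0.27 / (0.032 + 0.009 + 0.040) = 0.27 / 0.081 = 3.3333
k* = 3.3333^(1/0.7) ≈ 5.5842
y* = (k*)^α = 5.5842^0.3 ≈ 1.6753

y* = 1.68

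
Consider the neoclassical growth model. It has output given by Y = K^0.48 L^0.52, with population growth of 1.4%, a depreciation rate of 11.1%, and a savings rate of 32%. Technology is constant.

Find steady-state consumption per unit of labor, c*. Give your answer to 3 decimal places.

c* = 1.619

At the steady state, Δk = 0, so s·k^α = (n + δ)·k.
Rearranging, k^(1−α) = s / (n + δ).
k^0.52 = 0.32 / (0.014 + 0.111) = 0.32 / 0.125 = 2.5600
k* = 2.5600^(1/0.52) ≈ 6.0964
y* = (k*)^α = 6.0964^0.48 ≈ 2.3814
c* = (1 − s)·y* = (1 − 0.32) × 2.3814 ≈ 1.6194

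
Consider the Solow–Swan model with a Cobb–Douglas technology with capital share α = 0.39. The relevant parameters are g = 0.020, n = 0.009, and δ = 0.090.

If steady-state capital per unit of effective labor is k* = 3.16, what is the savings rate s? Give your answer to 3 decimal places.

Steady state requires s·f(k) = (n + g + δ)·k, i.e. s·k^α = (n + g + δ)·k.
So s / (n + g + δ) = (k*)^(1−α) = 3.16^0.61 = 2.0175.
Therefore s = 2.0175 × (n + g + δ) = 2.0175 × 0.119 = 0.2401.

s ≈ 0.240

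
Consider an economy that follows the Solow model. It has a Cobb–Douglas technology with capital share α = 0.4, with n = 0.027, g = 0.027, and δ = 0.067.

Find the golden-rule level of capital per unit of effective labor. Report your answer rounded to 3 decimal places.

The golden rule sets f'(k) = n + g + δ, i.e. α·k^(α−1) = n + g + δ.
So k^(1−α) = α / (n + g + δ) = 0.4 / 0.121 = 3.3058.
k_gold = 3.3058^(1/0.6) ≈ 7.3360

k_gold ≈ 7.336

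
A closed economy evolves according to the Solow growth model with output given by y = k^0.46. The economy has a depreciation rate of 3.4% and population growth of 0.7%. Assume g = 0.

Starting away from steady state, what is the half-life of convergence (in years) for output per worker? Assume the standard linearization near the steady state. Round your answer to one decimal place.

t_½ ≈ 31.3 years

Near the steady state the convergence rate is λ = (1 − α)(n + δ).
λ = (1 − 0.46) × 0.041 = 0.54 × 0.041 = 0.02214
Half-life = ln 2 / λ = 0.6931 / 0.02214 ≈ 31.31 years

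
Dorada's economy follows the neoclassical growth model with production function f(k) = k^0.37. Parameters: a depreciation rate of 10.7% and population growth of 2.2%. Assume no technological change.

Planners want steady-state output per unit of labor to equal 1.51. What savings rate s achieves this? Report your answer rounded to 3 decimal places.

In steady state, investment equals break-even investment: s·k^α = (n + δ)·k.
Since y* = [s/(n + δ)]^(α/(1−α)), we have s/(n + δ) = (y*)^((1−α)/α) = 1.51^1.7027 = 2.0172.
Therefore s = 2.0172 × (n + δ) = 2.0172 × 0.129 = 0.2602.

s ≈ 0.260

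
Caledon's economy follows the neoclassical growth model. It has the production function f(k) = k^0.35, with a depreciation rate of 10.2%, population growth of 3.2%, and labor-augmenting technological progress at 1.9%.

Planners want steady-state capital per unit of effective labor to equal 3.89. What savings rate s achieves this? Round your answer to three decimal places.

s ≈ 0.370

In steady state, investment equals break-even investment: s·k^α = (n + g + δ)·k.
So s / (n + g + δ) = (k*)^(1−α) = 3.89^0.65 = 2.4181.
Therefore s = 2.4181 × (n + g + δ) = 2.4181 × 0.153 = 0.3700.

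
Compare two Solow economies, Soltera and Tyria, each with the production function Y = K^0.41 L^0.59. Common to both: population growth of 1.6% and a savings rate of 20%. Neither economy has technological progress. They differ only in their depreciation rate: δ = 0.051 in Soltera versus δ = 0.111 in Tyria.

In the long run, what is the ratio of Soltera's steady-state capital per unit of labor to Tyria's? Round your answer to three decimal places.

Steady-state k* = [s/(n + δ)]^(1/(1−α)), so the ratio is [ (s_S/(n + δ)_S) / (s_T/(n + δ)_T) ]^1.6949.
s_S/(n + δ)_S = 0.20/0.067 = 2.9851; s_T/(n + δ)_T = 0.20/0.127 = 1.5748.
Ratio = (2.9851/1.5748)^1.6949 = 1.8955^1.6949 ≈ 2.9561

ratio ≈ 2.956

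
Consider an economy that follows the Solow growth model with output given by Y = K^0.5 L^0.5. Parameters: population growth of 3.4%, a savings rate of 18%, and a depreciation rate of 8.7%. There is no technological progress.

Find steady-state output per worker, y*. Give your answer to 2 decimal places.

In steady state, investment equals break-even investment: s·k^α = (n + δ)·k.
Dividing both sides by k: k^(1−α) = s / (n + δ).
k^0.5 = 0.18 / (0.034 + 0.087) = 0.18 / 0.121 = 1.4876
k* = 1.4876^(1/0.5) ≈ 2.2130
y* = (k*)^α = 2.2130^0.5 ≈ 1.4876

y* ≈ 1.49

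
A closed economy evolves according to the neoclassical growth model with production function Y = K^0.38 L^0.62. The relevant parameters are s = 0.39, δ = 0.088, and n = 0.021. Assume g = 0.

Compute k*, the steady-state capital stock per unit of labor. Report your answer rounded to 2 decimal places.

k* = 7.82

In steady state, investment equals break-even investment: s·k^α = (n + δ)·k.
Dividing both sides by k: k^(1−α) = s / (n + δ).
k^0.62 = 0.39 / (0.021 + 0.088) = 0.39 / 0.109 = 3.5780
k* = 3.5780^(1/0.62) ≈ 7.8157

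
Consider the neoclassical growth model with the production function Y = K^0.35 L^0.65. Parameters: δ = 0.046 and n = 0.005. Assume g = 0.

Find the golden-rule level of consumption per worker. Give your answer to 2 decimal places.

At the golden rule, f'(k) = n + δ, so α·k^(α−1) = n + δ and k_gold = (α/(n + δ))^(1/(1−α)).
k_gold = (0.35/0.051)^(1/0.65) = 6.8627^1.5385 ≈ 19.3619
c_gold = f(k_gold) − (n + δ)·k_gold = 2.8212 − 0.051×19.3619 ≈ 1.8337

c_gold ≈ 1.83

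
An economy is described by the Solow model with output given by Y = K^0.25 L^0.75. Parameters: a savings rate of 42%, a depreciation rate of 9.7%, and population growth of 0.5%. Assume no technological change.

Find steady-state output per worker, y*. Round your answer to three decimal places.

y* ≈ 1.603

Steady state requires s·f(k) = (n + δ)·k, i.e. s·k^α = (n + δ)·k.
Rearranging, k^(1−α) = s / (n + δ).
k^0.75 = 0.42 / (0.005 + 0.097) = 0.42 / 0.102 = 4.1176
k* = 4.1176^(1/0.75) ≈ 6.5997
y* = (k*)^α = 6.5997^0.25 ≈ 1.6028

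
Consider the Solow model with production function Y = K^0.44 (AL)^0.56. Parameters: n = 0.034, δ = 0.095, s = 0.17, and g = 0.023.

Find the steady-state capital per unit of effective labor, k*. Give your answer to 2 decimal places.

k* ≈ 1.22

At the steady state, Δk = 0, so s·k^α = (n + g + δ)·k.
Rearranging, k^(1−α) = s / (n + g + δ).
k^0.56 = 0.17 / (0.034 + 0.023 + 0.095) = 0.17 / 0.152 = 1.1184
k* = 1.1184^(1/0.56) ≈ 1.2212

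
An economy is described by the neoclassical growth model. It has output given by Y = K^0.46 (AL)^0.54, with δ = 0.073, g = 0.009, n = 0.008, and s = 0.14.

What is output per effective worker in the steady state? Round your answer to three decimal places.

y* = 1.457

At the steady state, Δk = 0, so s·k^α = (n + g + δ)·k.
Dividing both sides by k: k^(1−α) = s / (n + g + δ).
k^0.54 = 0.14 / (0.008 + 0.009 + 0.073) = 0.14 / 0.090 = 1.5556
k* = 1.5556^(1/0.54) ≈ 2.2666
y* = (k*)^α = 2.2666^0.46 ≈ 1.4570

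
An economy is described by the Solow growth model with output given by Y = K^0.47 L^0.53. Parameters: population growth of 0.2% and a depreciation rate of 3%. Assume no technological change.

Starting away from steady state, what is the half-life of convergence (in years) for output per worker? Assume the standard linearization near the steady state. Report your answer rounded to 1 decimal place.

about 40.9 years

Near the steady state the convergence rate is λ = (1 − α)(n + δ).
λ = (1 − 0.47) × 0.032 = 0.53 × 0.032 = 0.01696
Half-life = ln 2 / λ = 0.6931 / 0.01696 ≈ 40.87 years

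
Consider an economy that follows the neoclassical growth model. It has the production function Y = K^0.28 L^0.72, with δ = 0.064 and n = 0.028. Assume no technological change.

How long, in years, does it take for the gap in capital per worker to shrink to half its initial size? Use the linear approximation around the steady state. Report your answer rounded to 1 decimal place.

about 10.5 years

Near the steady state the convergence rate is λ = (1 − α)(n + δ).
λ = (1 − 0.28) × 0.092 = 0.72 × 0.092 = 0.06624
Half-life = ln 2 / λ = 0.6931 / 0.06624 ≈ 10.46 years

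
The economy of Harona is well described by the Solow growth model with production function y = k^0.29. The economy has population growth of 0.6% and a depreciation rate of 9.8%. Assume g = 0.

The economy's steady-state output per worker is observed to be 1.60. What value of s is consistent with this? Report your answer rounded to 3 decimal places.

s ≈ 0.329

At the steady state, Δk = 0, so s·k^α = (n + δ)·k.
Since y* = [s/(n + δ)]^(α/(1−α)), we have s/(n + δ) = (y*)^((1−α)/α) = 1.60^2.4483 = 3.1604.
Therefore s = 3.1604 × (n + δ) = 3.1604 × 0.104 = 0.3287.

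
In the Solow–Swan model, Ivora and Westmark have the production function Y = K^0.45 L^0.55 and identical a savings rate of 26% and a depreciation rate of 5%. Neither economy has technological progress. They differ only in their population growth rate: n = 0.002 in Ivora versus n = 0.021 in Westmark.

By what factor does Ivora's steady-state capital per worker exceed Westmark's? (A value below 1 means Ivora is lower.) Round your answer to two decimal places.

Steady-state k* = [s/(n + δ)]^(1/(1−α)), so the ratio is [ (s_I/(n + δ)_I) / (s_W/(n + δ)_W) ]^1.8182.
s_I/(n + δ)_I = 0.26/0.052 = 5.0000; s_W/(n + δ)_W = 0.26/0.071 = 3.6620.
Ratio = (5.0000/3.6620)^1.8182 = 1.3654^1.8182 ≈ 1.7617

k*_I / k*_W ≈ 1.76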